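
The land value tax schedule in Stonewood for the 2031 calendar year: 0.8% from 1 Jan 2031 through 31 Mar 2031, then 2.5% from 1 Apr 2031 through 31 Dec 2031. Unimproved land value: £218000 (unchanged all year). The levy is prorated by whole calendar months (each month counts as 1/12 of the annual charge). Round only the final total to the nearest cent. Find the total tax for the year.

1 Jan – 31 Mar 2031: 3 months at 0.8% → £218000 × 0.8% × 3/12 = £436.0000
1 Apr – 31 Dec 2031: 9 months at 2.5% → £218000 × 2.5% × 9/12 = £4087.5000
Total = £4523.5000

£4523.50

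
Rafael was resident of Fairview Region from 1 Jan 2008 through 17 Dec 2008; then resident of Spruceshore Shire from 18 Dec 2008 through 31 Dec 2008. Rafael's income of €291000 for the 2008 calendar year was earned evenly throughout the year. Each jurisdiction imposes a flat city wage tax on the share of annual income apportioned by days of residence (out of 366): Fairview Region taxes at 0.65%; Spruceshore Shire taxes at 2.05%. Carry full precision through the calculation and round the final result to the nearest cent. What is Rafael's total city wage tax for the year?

Fairview Region, 1 Jan – 17 Dec 2008: 352 days → €291000 × 0.65% × 352/366 = €1819.1475
Spruceshore Shire, 18 Dec – 31 Dec 2008: 14 days → €291000 × 2.05% × 14/366 = €228.1885
Total = €2047.3361

€2047.34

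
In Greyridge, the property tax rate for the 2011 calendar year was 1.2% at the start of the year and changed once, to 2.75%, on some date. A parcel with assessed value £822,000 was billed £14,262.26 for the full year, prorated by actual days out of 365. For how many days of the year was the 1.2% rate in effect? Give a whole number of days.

239 days

Let d = days at the first rate; then 365 − d days at the second rate.
£822,000 × [1.2%·d + 2.75%·(365−d)] / 365 = £14,262.26
Solving gives d = 239, so the new rate took effect on 28 Aug 2011.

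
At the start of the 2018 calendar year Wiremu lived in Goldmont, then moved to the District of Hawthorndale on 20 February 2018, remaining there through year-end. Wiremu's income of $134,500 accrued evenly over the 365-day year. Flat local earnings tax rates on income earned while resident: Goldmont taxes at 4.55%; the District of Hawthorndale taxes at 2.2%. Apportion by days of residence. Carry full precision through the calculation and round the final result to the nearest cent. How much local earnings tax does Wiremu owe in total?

$3,391.98

Goldmont, 1 January – 19 February 2018: 50 days → $134,500 × 4.55% × 50/365 = $838.3219
The District of Hawthorndale, 20 February – 31 December 2018: 315 days → $134,500 × 2.2% × 315/365 = $2,553.6575
Total = $3,391.9795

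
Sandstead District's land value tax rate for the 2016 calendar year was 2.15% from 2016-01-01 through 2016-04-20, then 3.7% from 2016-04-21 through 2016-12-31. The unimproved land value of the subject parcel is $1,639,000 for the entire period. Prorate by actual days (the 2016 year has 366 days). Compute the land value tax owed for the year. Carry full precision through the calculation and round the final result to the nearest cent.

2016-01-01 to 2016-04-20: 111 days at 2.15% → $1,639,000 × 2.15% × 111/366 = $10,687.0861
2016-04-21 to 2016-12-31: 255 days at 3.7% → $1,639,000 × 3.7% × 255/366 = $42,251.2705
Total = $52,938.3566

$52,938.36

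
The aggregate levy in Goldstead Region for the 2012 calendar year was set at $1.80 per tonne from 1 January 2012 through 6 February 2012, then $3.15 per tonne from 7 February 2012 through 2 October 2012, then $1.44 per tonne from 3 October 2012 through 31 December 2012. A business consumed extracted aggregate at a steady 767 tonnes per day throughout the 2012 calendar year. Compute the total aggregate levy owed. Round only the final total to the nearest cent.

$727,921.35

1 January – 6 February 2012: 37 days × 767 tonnes/day = 28,379 tonnes at $1.80/tonne → $51,082.20
7 February – 2 October 2012: 239 days × 767 tonnes/day = 183,313 tonnes at $3.15/tonne → $577,435.95
3 October – 31 December 2012: 90 days × 767 tonnes/day = 69,030 tonnes at $1.44/tonne → $99,403.20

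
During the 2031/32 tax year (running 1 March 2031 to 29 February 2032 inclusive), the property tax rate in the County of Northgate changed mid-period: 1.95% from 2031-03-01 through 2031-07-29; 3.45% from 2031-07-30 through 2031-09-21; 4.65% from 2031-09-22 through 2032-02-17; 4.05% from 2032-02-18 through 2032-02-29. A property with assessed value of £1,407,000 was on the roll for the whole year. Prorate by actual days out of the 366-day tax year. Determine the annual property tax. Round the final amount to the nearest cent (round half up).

£46,984.57

2031-03-01 to 2031-07-29: 151 days at 1.95% → £1,407,000 × 1.95% × 151/366 = £11,319.4303
2031-07-30 to 2031-09-21: 54 days at 3.45% → £1,407,000 × 3.45% × 54/366 = £7,161.8607
2031-09-22 to 2032-02-17: 149 days at 4.65% → £1,407,000 × 4.65% × 149/366 = £26,634.9713
2032-02-18 to 2032-02-29: 12 days at 4.05% → £1,407,000 × 4.05% × 12/366 = £1,868.3115
Total = £46,984.5738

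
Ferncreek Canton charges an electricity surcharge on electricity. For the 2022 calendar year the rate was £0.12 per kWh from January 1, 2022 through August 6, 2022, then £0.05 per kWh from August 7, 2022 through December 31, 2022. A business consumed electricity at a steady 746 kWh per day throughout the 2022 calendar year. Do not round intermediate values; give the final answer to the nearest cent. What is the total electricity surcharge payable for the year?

£24,998.46

January 1 – August 6, 2022: 218 days × 746 kWh/day = 162,628 kWh at £0.12/kWh → £19,515.36
August 7 – December 31, 2022: 147 days × 746 kWh/day = 109,662 kWh at £0.05/kWh → £5,483.10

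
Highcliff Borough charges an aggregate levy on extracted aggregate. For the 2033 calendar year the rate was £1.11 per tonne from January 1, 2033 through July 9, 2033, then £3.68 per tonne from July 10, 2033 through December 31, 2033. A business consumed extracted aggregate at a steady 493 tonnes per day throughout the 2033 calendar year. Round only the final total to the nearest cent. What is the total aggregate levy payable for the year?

£421,465.70

January 1 – July 9, 2033: 190 days × 493 tonnes/day = 93,670 tonnes at £1.11/tonne → £103,973.70
July 10 – December 31, 2033: 175 days × 493 tonnes/day = 86,275 tonnes at £3.68/tonne → £317,492.00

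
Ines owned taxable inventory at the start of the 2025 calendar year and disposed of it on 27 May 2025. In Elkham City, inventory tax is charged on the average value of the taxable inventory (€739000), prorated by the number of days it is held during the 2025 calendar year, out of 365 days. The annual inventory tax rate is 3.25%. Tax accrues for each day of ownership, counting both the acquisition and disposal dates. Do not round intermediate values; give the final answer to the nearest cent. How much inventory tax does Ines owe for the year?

€9672.80

Days held (1 Jan – 27 May 2025): 147 out of 365
Tax = €739000 × 3.25% × 147/365 = €9672.8014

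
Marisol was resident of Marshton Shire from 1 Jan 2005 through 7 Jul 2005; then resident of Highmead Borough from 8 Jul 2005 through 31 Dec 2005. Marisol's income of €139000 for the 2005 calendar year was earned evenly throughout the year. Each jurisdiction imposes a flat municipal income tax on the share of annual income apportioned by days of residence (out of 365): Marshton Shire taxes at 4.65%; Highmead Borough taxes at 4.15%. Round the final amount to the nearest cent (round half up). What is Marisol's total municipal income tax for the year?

Marshton Shire, 1 Jan – 7 Jul 2005: 188 days → €139000 × 4.65% × 188/365 = €3329.1452
Highmead Borough, 8 Jul – 31 Dec 2005: 177 days → €139000 × 4.15% × 177/365 = €2797.3274
Total = €6126.4726

€6126.47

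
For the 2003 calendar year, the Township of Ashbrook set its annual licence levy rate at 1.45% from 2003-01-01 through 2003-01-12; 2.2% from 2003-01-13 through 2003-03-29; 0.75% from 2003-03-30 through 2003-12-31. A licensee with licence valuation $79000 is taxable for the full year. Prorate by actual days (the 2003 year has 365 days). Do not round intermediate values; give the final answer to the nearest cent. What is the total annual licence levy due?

$849.20

2003-01-01 to 2003-01-12: 12 days at 1.45% → $79000 × 1.45% × 12/365 = $37.6603
2003-01-13 to 2003-03-29: 76 days at 2.2% → $79000 × 2.2% × 76/365 = $361.8849
2003-03-30 to 2003-12-31: 277 days at 0.75% → $79000 × 0.75% × 277/365 = $449.6507
Total = $849.1959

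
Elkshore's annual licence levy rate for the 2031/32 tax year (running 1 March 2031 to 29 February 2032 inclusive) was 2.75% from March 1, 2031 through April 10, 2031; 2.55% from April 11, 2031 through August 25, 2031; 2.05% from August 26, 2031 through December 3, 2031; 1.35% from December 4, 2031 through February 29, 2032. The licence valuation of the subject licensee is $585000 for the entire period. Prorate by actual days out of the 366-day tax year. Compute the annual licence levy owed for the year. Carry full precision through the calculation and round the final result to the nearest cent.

$12561.52

March 1 – April 10, 2031: 41 days at 2.75% → $585000 × 2.75% × 41/366 = $1802.1516
April 11 – August 25, 2031: 137 days at 2.55% → $585000 × 2.55% × 137/366 = $5583.8730
August 26 – December 3, 2031: 100 days at 2.05% → $585000 × 2.05% × 100/366 = $3276.6393
December 4, 2031 – February 29, 2032: 88 days at 1.35% → $585000 × 1.35% × 88/366 = $1898.8525
Total = $12561.5164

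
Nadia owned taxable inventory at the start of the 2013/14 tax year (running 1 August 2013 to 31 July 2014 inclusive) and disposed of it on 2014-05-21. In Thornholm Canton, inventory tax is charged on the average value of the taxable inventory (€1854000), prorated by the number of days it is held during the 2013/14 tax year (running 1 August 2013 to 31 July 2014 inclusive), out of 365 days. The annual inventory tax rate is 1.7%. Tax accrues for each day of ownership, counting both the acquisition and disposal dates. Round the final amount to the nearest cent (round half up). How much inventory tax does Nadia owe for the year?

Days held (2013-08-01 to 2014-05-21): 294 out of 365
Tax = €1854000 × 1.7% × 294/365 = €25387.1014

€25387.10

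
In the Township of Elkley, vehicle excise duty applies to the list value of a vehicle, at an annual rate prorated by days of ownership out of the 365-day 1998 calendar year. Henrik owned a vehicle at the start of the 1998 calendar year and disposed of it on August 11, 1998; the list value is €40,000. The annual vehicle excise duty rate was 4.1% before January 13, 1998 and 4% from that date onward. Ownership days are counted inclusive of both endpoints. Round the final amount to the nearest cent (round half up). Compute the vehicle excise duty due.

January 1 – January 12, 1998: 12 days at 4.1% → €40,000 × 4.1% × 12/365 = €53.9178
January 13 – August 11, 1998: 211 days at 4% → €40,000 × 4% × 211/365 = €924.9315
Total = €978.8493

€978.85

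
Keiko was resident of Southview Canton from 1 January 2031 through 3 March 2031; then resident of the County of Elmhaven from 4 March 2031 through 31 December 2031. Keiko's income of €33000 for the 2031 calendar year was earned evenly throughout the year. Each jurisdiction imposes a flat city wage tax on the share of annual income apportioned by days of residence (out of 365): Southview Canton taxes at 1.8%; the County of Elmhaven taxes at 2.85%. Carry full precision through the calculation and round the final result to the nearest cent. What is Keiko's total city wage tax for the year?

Southview Canton, 1 January – 3 March 2031: 62 days → €33000 × 1.8% × 62/365 = €100.8986
The County of Elmhaven, 4 March – 31 December 2031: 303 days → €33000 × 2.85% × 303/365 = €780.7438
Total = €881.6425

€881.64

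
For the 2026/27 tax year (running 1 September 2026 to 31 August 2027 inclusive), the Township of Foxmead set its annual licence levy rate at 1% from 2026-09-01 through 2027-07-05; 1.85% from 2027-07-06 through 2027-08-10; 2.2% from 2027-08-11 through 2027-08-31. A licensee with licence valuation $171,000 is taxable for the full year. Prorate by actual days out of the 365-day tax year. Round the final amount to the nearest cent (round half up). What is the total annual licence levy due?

$1,971.42

2026-09-01 to 2027-07-05: 308 days at 1% → $171,000 × 1% × 308/365 = $1,442.9589
2027-07-06 to 2027-08-10: 36 days at 1.85% → $171,000 × 1.85% × 36/365 = $312.0164
2027-08-11 to 2027-08-31: 21 days at 2.2% → $171,000 × 2.2% × 21/365 = $216.4438
Total = $1,971.4192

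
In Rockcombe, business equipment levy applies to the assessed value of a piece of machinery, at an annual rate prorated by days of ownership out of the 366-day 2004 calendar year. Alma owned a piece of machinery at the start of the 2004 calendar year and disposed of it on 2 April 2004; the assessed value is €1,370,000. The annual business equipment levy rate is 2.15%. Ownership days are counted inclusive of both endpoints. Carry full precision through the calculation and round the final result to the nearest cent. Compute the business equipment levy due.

Days held (1 January – 2 April 2004): 93 out of 366
Tax = €1,370,000 × 2.15% × 93/366 = €7,484.4672

€7,484.47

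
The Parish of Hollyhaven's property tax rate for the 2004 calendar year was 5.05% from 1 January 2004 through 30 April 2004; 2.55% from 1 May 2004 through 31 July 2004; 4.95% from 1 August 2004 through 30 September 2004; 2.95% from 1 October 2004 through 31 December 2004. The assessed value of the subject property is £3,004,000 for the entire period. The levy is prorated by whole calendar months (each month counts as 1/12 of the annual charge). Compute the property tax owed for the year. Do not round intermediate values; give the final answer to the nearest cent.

1 January – 30 April 2004: 4 months at 5.05% → £3,004,000 × 5.05% × 4/12 = £50,567.3333
1 May – 31 July 2004: 3 months at 2.55% → £3,004,000 × 2.55% × 3/12 = £19,150.5000
1 August – 30 September 2004: 2 months at 4.95% → £3,004,000 × 4.95% × 2/12 = £24,783.0000
1 October – 31 December 2004: 3 months at 2.95% → £3,004,000 × 2.95% × 3/12 = £22,154.5000
Total = £116,655.3333

£116,655.33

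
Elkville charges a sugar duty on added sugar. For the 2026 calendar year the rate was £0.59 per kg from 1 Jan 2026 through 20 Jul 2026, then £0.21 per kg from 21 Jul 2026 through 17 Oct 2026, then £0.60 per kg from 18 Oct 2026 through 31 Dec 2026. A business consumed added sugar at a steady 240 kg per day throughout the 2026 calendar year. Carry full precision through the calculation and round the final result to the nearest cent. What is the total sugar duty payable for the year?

1 Jan – 20 Jul 2026: 201 days × 240 kg/day = 48,240 kg at £0.59/kg → £28,461.60
21 Jul – 17 Oct 2026: 89 days × 240 kg/day = 21,360 kg at £0.21/kg → £4,485.60
18 Oct – 31 Dec 2026: 75 days × 240 kg/day = 18,000 kg at £0.60/kg → £10,800.00

£43,747.20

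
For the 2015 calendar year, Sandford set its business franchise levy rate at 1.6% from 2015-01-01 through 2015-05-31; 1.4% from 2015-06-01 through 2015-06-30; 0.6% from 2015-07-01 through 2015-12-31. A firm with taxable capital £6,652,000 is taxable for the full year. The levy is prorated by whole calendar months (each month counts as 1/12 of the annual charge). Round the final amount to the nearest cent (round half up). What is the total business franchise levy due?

£72,063.33

2015-01-01 to 2015-05-31: 5 months at 1.6% → £6,652,000 × 1.6% × 5/12 = £44,346.6667
2015-06-01 to 2015-06-30: 1 month at 1.4% → £6,652,000 × 1.4% × 1/12 = £7,760.6667
2015-07-01 to 2015-12-31: 6 months at 0.6% → £6,652,000 × 0.6% × 6/12 = £19,956.0000
Total = £72,063.3333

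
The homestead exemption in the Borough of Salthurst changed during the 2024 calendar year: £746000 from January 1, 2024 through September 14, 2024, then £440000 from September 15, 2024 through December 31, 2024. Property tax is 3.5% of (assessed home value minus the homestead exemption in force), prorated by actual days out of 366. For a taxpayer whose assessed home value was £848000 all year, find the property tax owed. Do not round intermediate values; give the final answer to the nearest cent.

January 1 – September 14, 2024: 258 days, exemption £746000 → (£848000 − £746000) × 3.5% × 258/366 = £2516.5574
September 15 – December 31, 2024: 108 days, exemption £440000 → (£848000 − £440000) × 3.5% × 108/366 = £4213.7705
Total = £6730.3279

£6730.33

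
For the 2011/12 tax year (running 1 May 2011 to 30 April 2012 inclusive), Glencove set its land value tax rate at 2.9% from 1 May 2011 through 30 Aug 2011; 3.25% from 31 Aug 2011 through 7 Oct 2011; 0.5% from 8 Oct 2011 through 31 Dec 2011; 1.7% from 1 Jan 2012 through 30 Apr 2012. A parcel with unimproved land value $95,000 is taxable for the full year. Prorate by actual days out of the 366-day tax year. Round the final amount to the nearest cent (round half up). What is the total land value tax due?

$1,883.13

1 May – 30 Aug 2011: 122 days at 2.9% → $95,000 × 2.9% × 122/366 = $918.3333
31 Aug – 7 Oct 2011: 38 days at 3.25% → $95,000 × 3.25% × 38/366 = $320.5601
8 Oct – 31 Dec 2011: 85 days at 0.5% → $95,000 × 0.5% × 85/366 = $110.3142
1 Jan – 30 Apr 2012: 121 days at 1.7% → $95,000 × 1.7% × 121/366 = $533.9208
Total = $1,883.1284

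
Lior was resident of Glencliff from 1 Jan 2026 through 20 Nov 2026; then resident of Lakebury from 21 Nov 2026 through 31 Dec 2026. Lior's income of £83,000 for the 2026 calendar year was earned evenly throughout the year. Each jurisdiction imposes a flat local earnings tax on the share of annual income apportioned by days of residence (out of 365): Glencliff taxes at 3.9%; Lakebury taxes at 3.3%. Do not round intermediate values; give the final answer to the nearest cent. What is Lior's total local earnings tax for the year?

Glencliff, 1 Jan – 20 Nov 2026: 324 days → £83,000 × 3.9% × 324/365 = £2,873.3918
Lakebury, 21 Nov – 31 Dec 2026: 41 days → £83,000 × 3.3% × 41/365 = £307.6685
Total = £3,181.0603

£3,181.06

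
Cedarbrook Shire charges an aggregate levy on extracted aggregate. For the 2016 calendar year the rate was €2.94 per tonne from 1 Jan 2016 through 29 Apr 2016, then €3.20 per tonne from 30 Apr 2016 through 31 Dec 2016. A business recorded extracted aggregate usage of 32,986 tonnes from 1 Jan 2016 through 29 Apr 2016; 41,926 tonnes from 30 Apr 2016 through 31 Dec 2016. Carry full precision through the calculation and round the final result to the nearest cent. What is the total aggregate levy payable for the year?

1 Jan – 29 Apr 2016: 32,986 tonnes at €2.94/tonne → €96,978.84
30 Apr – 31 Dec 2016: 41,926 tonnes at €3.20/tonne → €134,163.20

€231,142.04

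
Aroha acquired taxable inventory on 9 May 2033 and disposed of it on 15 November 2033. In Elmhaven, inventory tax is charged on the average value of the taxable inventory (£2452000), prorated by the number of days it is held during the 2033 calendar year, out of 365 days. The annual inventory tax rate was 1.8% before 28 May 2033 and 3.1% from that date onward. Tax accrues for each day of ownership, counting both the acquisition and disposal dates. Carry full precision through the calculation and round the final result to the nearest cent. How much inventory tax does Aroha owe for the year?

9 May – 27 May 2033: 19 days at 1.8% → £2452000 × 1.8% × 19/365 = £2297.4904
28 May – 15 November 2033: 172 days at 3.1% → £2452000 × 3.1% × 172/365 = £35819.3534
Total = £38116.8438

£38116.84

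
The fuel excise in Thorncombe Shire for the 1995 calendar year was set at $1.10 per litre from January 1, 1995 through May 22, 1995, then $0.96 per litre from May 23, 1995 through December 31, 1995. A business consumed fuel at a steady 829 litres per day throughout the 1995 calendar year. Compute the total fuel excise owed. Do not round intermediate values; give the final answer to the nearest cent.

January 1 – May 22, 1995: 142 days × 829 litres/day = 117,718 litres at $1.10/litre → $129,489.80
May 23 – December 31, 1995: 223 days × 829 litres/day = 184,867 litres at $0.96/litre → $177,472.32

$306,962.12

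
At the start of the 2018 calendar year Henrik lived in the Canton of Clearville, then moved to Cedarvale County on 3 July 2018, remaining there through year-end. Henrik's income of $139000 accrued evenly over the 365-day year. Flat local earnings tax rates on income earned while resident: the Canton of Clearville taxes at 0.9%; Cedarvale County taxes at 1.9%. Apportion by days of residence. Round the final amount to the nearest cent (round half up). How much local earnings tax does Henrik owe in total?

The Canton of Clearville, 1 January – 2 July 2018: 183 days → $139000 × 0.9% × 183/365 = $627.2137
Cedarvale County, 3 July – 31 December 2018: 182 days → $139000 × 1.9% × 182/365 = $1316.8822
Total = $1944.0959

$1944.10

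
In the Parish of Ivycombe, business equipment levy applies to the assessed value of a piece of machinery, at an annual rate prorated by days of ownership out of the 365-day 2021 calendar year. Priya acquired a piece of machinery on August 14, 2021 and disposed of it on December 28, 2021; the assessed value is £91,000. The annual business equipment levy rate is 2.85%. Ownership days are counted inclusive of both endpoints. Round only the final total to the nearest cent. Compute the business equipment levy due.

Days held (August 14 – December 28, 2021): 137 out of 365
Tax = £91,000 × 2.85% × 137/365 = £973.4507

£973.45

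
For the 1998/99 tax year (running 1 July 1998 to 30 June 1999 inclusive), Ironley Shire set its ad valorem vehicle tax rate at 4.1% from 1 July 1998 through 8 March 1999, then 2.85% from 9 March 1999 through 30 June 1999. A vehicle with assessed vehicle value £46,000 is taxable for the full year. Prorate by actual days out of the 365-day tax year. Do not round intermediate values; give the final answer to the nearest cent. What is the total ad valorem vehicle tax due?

1 July 1998 – 8 March 1999: 251 days at 4.1% → £46,000 × 4.1% × 251/365 = £1,296.9479
9 March – 30 June 1999: 114 days at 2.85% → £46,000 × 2.85% × 114/365 = £409.4630
Total = £1,706.4110

£1,706.41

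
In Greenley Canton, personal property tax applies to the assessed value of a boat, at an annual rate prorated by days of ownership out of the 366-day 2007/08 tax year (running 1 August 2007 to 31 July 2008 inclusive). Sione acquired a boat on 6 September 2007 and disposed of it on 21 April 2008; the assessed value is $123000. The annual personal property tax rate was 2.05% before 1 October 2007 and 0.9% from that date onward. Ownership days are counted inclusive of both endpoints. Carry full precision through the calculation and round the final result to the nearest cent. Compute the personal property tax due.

$789.25

6 September – 30 September 2007: 25 days at 2.05% → $123000 × 2.05% × 25/366 = $172.2336
1 October 2007 – 21 April 2008: 204 days at 0.9% → $123000 × 0.9% × 204/366 = $617.0164
Total = $789.2500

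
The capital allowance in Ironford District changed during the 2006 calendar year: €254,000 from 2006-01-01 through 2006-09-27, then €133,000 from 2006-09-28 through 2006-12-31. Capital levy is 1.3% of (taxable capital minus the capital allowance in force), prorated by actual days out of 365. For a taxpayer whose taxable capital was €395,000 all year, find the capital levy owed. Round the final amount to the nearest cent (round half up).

2006-01-01 to 2006-09-27: 270 days, exemption €254,000 → (€395,000 − €254,000) × 1.3% × 270/365 = €1,355.9178
2006-09-28 to 2006-12-31: 95 days, exemption €133,000 → (€395,000 − €133,000) × 1.3% × 95/365 = €886.4932
Total = €2,242.4110

€2,242.41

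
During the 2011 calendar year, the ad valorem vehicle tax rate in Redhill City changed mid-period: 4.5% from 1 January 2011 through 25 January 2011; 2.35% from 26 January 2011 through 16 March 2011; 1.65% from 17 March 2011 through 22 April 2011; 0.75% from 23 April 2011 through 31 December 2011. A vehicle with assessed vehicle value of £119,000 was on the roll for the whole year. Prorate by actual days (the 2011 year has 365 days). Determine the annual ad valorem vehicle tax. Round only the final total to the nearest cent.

£1,567.54

1 January – 25 January 2011: 25 days at 4.5% → £119,000 × 4.5% × 25/365 = £366.7808
26 January – 16 March 2011: 50 days at 2.35% → £119,000 × 2.35% × 50/365 = £383.0822
17 March – 22 April 2011: 37 days at 1.65% → £119,000 × 1.65% × 37/365 = £199.0397
23 April – 31 December 2011: 253 days at 0.75% → £119,000 × 0.75% × 253/365 = £618.6370
Total = £1,567.5397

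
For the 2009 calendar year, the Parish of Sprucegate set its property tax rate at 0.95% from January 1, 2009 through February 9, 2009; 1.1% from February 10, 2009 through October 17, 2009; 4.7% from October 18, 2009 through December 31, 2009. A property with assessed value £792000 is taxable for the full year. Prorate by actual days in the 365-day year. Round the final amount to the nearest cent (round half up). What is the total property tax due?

£14440.44

January 1 – February 9, 2009: 40 days at 0.95% → £792000 × 0.95% × 40/365 = £824.5479
February 10 – October 17, 2009: 250 days at 1.1% → £792000 × 1.1% × 250/365 = £5967.1233
October 18 – December 31, 2009: 75 days at 4.7% → £792000 × 4.7% × 75/365 = £7648.7671
Total = £14440.4384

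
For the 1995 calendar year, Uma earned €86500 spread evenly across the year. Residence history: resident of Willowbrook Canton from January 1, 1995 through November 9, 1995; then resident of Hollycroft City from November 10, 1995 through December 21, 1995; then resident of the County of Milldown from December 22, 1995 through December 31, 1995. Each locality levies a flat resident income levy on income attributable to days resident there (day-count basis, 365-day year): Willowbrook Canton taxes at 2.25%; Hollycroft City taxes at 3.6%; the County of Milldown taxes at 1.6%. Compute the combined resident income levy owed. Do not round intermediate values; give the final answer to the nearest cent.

€2065.22

Willowbrook Canton, January 1 – November 9, 1995: 313 days → €86500 × 2.25% × 313/365 = €1668.9760
Hollycroft City, November 10 – December 21, 1995: 42 days → €86500 × 3.6% × 42/365 = €358.3233
The County of Milldown, December 22 – December 31, 1995: 10 days → €86500 × 1.6% × 10/365 = €37.9178
Total = €2065.2171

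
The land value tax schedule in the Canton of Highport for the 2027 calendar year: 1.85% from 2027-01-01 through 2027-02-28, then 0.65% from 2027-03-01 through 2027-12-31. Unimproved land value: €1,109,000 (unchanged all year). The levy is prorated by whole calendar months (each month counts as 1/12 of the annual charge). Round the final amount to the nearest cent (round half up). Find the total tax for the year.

2027-01-01 to 2027-02-28: 2 months at 1.85% → €1,109,000 × 1.85% × 2/12 = €3,419.4167
2027-03-01 to 2027-12-31: 10 months at 0.65% → €1,109,000 × 0.65% × 10/12 = €6,007.0833
Total = €9,426.5000

€9,426.50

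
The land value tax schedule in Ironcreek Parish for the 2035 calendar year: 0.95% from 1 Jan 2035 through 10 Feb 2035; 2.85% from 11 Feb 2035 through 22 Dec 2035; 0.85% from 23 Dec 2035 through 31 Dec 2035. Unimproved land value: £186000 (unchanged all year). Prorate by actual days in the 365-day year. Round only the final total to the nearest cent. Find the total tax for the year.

£4812.30

1 Jan – 10 Feb 2035: 41 days at 0.95% → £186000 × 0.95% × 41/365 = £198.4849
11 Feb – 22 Dec 2035: 315 days at 2.85% → £186000 × 2.85% × 315/365 = £4574.8356
23 Dec – 31 Dec 2035: 9 days at 0.85% → £186000 × 0.85% × 9/365 = £38.9836
Total = £4812.3041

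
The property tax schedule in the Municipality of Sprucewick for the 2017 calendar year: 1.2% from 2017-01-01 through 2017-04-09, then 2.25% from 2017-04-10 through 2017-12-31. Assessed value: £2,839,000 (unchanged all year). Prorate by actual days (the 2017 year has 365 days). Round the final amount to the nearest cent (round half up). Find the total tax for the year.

2017-01-01 to 2017-04-09: 99 days at 1.2% → £2,839,000 × 1.2% × 99/365 = £9,240.3616
2017-04-10 to 2017-12-31: 266 days at 2.25% → £2,839,000 × 2.25% × 266/365 = £46,551.8219
Total = £55,792.1836

£55,792.18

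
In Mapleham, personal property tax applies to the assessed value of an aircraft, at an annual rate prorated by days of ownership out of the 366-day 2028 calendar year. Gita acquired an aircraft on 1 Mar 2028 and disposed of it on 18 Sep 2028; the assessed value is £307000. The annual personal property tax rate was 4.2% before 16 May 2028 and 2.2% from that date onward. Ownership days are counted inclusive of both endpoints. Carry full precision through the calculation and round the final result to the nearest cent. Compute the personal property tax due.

1 Mar – 15 May 2028: 76 days at 4.2% → £307000 × 4.2% × 76/366 = £2677.4426
16 May – 18 Sep 2028: 126 days at 2.2% → £307000 × 2.2% × 126/366 = £2325.1475
Total = £5002.5902

£5002.59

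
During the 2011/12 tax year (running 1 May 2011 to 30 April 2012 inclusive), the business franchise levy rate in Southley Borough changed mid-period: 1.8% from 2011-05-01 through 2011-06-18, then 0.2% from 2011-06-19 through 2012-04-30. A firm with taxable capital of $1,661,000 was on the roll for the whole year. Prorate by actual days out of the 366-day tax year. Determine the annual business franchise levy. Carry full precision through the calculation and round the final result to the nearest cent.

$6,879.99

2011-05-01 to 2011-06-18: 49 days at 1.8% → $1,661,000 × 1.8% × 49/366 = $4,002.7377
2011-06-19 to 2012-04-30: 317 days at 0.2% → $1,661,000 × 0.2% × 317/366 = $2,877.2514
Total = $6,879.9891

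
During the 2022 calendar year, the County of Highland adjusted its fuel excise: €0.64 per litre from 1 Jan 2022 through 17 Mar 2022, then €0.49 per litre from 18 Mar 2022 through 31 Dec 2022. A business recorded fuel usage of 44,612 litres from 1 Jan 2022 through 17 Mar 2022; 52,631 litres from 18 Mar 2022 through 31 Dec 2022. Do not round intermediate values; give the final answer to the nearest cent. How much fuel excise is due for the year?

1 Jan – 17 Mar 2022: 44,612 litres at €0.64/litre → €28,551.68
18 Mar – 31 Dec 2022: 52,631 litres at €0.49/litre → €25,789.19

€54,340.87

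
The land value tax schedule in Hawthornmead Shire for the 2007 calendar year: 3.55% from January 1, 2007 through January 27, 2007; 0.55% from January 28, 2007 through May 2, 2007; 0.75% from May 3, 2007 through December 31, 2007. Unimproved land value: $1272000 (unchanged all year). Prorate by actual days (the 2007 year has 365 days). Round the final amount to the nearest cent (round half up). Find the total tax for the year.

$11512.47

January 1 – January 27, 2007: 27 days at 3.55% → $1272000 × 3.55% × 27/365 = $3340.3068
January 28 – May 2, 2007: 95 days at 0.55% → $1272000 × 0.55% × 95/365 = $1820.8767
May 3 – December 31, 2007: 243 days at 0.75% → $1272000 × 0.75% × 243/365 = $6351.2877
Total = $11512.4712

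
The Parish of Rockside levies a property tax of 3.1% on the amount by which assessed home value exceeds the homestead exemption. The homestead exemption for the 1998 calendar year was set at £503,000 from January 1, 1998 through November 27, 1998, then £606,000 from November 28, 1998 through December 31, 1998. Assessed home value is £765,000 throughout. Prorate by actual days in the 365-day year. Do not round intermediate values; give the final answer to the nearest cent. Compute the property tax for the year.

£7,824.57

January 1 – November 27, 1998: 331 days, exemption £503,000 → (£765,000 − £503,000) × 3.1% × 331/365 = £7,365.4301
November 28 – December 31, 1998: 34 days, exemption £606,000 → (£765,000 − £606,000) × 3.1% × 34/365 = £459.1397
Total = £7,824.5699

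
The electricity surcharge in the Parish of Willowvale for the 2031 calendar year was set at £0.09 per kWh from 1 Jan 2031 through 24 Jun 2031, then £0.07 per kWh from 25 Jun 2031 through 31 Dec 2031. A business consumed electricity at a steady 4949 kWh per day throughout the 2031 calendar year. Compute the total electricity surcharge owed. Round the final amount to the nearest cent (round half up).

£143,768.45

1 Jan – 24 Jun 2031: 175 days × 4949 kWh/day = 866,075 kWh at £0.09/kWh → £77,946.75
25 Jun – 31 Dec 2031: 190 days × 4949 kWh/day = 940,310 kWh at £0.07/kWh → £65,821.70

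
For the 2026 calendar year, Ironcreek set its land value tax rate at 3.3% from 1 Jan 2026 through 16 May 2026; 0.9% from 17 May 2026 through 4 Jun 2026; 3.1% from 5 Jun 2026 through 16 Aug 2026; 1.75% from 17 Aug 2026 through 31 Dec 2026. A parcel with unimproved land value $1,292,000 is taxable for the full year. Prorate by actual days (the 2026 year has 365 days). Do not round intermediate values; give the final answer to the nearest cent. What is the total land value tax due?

1 Jan – 16 May 2026: 136 days at 3.3% → $1,292,000 × 3.3% × 136/365 = $15,886.2904
17 May – 4 Jun 2026: 19 days at 0.9% → $1,292,000 × 0.9% × 19/365 = $605.2932
5 Jun – 16 Aug 2026: 73 days at 3.1% → $1,292,000 × 3.1% × 73/365 = $8,010.4000
17 Aug – 31 Dec 2026: 137 days at 1.75% → $1,292,000 × 1.75% × 137/365 = $8,486.4932
Total = $32,988.4767

$32,988.48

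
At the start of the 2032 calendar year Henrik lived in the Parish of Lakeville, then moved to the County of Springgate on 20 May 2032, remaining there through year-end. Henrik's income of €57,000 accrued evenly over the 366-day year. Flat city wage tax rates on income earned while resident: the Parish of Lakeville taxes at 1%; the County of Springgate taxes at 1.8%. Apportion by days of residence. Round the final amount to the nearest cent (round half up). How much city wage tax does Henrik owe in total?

€851.57

The Parish of Lakeville, 1 Jan – 19 May 2032: 140 days → €57,000 × 1% × 140/366 = €218.0328
The County of Springgate, 20 May – 31 Dec 2032: 226 days → €57,000 × 1.8% × 226/366 = €633.5410
Total = €851.5738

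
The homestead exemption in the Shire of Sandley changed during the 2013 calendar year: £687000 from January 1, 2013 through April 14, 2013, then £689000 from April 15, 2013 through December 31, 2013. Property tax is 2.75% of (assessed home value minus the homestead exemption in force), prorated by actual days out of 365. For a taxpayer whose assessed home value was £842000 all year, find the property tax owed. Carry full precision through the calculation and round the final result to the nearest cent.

January 1 – April 14, 2013: 104 days, exemption £687000 → (£842000 − £687000) × 2.75% × 104/365 = £1214.5205
April 15 – December 31, 2013: 261 days, exemption £689000 → (£842000 − £689000) × 2.75% × 261/365 = £3008.6507
Total = £4223.1712

£4223.17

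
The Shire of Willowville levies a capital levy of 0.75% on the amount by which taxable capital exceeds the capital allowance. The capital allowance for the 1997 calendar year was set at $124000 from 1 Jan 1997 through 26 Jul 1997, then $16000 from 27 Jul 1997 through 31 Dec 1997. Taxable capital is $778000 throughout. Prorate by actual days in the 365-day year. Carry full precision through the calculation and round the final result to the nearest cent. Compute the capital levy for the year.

$5255.63

1 Jan – 26 Jul 1997: 207 days, exemption $124000 → ($778000 − $124000) × 0.75% × 207/365 = $2781.7397
27 Jul – 31 Dec 1997: 158 days, exemption $16000 → ($778000 − $16000) × 0.75% × 158/365 = $2473.8904
Total = $5255.6301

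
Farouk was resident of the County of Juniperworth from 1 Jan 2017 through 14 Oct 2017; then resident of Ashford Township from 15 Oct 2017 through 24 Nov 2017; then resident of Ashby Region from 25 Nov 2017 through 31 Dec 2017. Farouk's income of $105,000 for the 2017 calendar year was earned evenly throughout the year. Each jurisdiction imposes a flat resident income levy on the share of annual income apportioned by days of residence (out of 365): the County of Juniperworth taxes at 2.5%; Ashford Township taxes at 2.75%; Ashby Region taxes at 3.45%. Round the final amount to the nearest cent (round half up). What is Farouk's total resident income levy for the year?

$2,755.60

The County of Juniperworth, 1 Jan – 14 Oct 2017: 287 days → $105,000 × 2.5% × 287/365 = $2,064.0411
Ashford Township, 15 Oct – 24 Nov 2017: 41 days → $105,000 × 2.75% × 41/365 = $324.3493
Ashby Region, 25 Nov – 31 Dec 2017: 37 days → $105,000 × 3.45% × 37/365 = $367.2123
Total = $2,755.6027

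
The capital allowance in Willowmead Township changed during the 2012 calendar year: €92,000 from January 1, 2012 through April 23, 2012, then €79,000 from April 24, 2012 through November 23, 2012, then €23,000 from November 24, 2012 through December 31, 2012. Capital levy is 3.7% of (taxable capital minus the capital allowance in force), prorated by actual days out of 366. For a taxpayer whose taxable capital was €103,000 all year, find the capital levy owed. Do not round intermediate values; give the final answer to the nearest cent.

January 1 – April 23, 2012: 114 days, exemption €92,000 → (€103,000 − €92,000) × 3.7% × 114/366 = €126.7705
April 24 – November 23, 2012: 214 days, exemption €79,000 → (€103,000 − €79,000) × 3.7% × 214/366 = €519.2131
November 24 – December 31, 2012: 38 days, exemption €23,000 → (€103,000 − €23,000) × 3.7% × 38/366 = €307.3224
Total = €953.3060

€953.31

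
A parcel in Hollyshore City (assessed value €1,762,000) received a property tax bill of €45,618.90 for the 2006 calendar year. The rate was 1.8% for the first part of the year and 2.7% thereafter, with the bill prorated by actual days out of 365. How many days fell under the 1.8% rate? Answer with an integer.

Let d = days at the first rate; then 365 − d days at the second rate.
€1,762,000 × [1.8%·d + 2.7%·(365−d)] / 365 = €45,618.90
Solving gives d = 45, so the new rate took effect on February 15, 2006.

45 days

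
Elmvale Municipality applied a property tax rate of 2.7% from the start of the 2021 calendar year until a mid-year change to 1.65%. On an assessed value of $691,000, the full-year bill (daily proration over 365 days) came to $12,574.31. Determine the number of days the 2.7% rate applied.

Let d = days at the first rate; then 365 − d days at the second rate.
$691,000 × [2.7%·d + 1.65%·(365−d)] / 365 = $12,574.31
Solving gives d = 59, so the new rate took effect on 1 Mar 2021.

59 days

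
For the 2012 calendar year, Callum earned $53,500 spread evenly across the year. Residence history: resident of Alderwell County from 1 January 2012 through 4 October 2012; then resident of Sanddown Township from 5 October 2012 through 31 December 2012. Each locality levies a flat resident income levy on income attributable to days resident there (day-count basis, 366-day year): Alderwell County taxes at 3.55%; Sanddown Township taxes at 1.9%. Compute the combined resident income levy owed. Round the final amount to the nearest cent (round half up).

$1,687.00

Alderwell County, 1 January – 4 October 2012: 278 days → $53,500 × 3.55% × 278/366 = $1,442.5997
Sanddown Township, 5 October – 31 December 2012: 88 days → $53,500 × 1.9% × 88/366 = $244.4044
Total = $1,687.0041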